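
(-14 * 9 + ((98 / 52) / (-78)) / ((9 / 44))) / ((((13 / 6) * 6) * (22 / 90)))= -2877385 / 72501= -39.69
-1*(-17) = 17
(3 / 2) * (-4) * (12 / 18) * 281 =-1124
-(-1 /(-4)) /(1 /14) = -7 /2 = -3.50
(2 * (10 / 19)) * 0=0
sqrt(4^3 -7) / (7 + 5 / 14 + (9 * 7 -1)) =14 * sqrt(57) / 971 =0.11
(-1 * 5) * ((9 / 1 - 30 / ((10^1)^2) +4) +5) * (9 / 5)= -159.30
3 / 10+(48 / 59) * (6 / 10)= 93 / 118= 0.79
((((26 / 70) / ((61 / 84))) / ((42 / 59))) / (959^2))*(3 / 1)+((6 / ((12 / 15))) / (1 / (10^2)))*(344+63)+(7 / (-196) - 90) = 2396749472334103 / 7854075740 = 305159.96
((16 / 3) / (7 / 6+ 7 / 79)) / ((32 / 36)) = 2844 / 595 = 4.78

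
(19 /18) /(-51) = -19 /918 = -0.02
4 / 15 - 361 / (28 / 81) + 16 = -431783 / 420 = -1028.05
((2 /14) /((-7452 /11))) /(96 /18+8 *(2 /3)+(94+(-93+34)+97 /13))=-143 /36027936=-0.00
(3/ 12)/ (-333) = -0.00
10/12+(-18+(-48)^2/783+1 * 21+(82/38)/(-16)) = 58547/8816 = 6.64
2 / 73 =0.03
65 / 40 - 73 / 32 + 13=395 / 32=12.34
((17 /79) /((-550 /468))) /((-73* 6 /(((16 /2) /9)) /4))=0.00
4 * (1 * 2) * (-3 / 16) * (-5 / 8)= 15 / 16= 0.94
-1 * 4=-4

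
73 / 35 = 2.09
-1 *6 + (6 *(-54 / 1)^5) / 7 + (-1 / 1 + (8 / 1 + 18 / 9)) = -2754990123 / 7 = -393570017.57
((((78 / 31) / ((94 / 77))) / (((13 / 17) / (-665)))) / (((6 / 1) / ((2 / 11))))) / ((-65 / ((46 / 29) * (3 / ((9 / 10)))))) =7280420 / 1647867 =4.42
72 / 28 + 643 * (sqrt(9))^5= 1093761 / 7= 156251.57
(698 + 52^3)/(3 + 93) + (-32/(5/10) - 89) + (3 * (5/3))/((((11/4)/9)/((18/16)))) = 235373/176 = 1337.35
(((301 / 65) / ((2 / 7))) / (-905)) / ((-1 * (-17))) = -2107 / 2000050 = -0.00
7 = 7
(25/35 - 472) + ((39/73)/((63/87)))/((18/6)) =-471.04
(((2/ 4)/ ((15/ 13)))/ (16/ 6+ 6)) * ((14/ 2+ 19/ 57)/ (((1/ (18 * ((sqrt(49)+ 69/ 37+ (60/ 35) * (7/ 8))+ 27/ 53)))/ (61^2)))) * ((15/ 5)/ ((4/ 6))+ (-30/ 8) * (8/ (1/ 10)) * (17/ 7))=-53087455386009/ 274540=-193368745.49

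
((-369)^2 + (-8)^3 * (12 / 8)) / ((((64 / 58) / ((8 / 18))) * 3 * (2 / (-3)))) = -1308799 / 48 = -27266.65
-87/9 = -29/3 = -9.67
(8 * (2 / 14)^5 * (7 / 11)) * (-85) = -680 / 26411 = -0.03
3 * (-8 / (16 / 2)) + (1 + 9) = 7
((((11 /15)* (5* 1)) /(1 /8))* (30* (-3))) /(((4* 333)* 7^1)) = -220 /777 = -0.28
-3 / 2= -1.50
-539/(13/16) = -8624/13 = -663.38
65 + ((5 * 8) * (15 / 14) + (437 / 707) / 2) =152947 / 1414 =108.17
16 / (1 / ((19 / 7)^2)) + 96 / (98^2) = 283048 / 2401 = 117.89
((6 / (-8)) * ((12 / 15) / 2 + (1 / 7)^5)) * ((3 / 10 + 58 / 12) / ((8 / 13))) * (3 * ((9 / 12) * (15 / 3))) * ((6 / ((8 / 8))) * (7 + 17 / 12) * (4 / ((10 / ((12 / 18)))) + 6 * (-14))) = 228698391207 / 1920800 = 119064.14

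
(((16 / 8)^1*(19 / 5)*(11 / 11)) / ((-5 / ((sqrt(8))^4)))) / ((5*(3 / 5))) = -2432 / 75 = -32.43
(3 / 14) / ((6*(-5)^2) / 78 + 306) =39 / 56042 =0.00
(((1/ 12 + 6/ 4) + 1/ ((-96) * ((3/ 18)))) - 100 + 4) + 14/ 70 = -22627/ 240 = -94.28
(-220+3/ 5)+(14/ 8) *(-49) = -6103/ 20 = -305.15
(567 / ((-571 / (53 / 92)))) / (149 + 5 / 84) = -631071 / 164438293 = -0.00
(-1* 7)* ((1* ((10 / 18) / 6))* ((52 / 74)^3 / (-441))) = 43940 / 86160753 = 0.00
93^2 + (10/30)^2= 77842/9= 8649.11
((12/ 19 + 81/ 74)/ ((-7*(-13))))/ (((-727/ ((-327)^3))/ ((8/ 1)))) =339447821364/ 46508371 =7298.64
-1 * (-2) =2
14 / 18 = 7 / 9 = 0.78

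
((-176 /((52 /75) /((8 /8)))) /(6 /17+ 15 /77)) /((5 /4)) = -1151920 /3107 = -370.75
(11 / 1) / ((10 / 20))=22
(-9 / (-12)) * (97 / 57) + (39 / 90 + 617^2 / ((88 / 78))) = 2115689837 / 6270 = 337430.60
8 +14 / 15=134 / 15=8.93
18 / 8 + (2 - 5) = -3 / 4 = -0.75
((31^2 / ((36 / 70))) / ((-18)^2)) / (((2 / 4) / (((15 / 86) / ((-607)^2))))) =168175 / 30799388808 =0.00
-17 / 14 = -1.21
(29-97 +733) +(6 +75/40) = 5383/8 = 672.88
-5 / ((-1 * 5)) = 1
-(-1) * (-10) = -10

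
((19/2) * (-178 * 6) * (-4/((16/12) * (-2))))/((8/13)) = -197847/8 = -24730.88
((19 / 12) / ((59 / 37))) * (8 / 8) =703 / 708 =0.99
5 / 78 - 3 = -229 / 78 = -2.94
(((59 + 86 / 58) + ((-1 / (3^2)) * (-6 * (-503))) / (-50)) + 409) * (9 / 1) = 3107136 / 725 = 4285.70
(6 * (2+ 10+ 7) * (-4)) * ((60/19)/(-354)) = 240/59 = 4.07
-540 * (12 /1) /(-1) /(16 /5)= 2025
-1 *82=-82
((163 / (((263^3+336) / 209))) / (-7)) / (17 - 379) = 34067 / 46097978122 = 0.00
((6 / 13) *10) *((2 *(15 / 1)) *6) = 10800 / 13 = 830.77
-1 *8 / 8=-1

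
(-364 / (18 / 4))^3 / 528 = -24114272 / 24057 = -1002.38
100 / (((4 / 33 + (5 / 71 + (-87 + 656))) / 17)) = 58575 / 19612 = 2.99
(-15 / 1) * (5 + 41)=-690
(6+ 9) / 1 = 15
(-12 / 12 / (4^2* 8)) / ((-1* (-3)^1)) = -1 / 384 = -0.00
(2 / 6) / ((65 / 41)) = 41 / 195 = 0.21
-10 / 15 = -2 / 3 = -0.67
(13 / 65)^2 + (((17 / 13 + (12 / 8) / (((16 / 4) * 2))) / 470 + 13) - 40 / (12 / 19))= -73745479 / 1466400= -50.29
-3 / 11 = -0.27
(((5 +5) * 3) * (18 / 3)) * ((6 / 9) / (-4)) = -30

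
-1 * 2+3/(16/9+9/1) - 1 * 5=-652/97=-6.72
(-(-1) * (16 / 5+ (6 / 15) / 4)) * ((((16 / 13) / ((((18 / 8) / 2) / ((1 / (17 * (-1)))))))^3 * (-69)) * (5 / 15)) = 265289728 / 13114541115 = 0.02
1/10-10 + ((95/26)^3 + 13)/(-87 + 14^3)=-2306192569/233497160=-9.88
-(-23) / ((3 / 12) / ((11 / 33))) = 92 / 3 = 30.67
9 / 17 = 0.53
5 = 5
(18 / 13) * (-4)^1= -5.54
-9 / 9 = -1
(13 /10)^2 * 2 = 169 /50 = 3.38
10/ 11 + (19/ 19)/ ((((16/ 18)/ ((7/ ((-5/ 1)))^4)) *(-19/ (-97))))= 24006803/ 1045000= 22.97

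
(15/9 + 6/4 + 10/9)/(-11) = -7/18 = -0.39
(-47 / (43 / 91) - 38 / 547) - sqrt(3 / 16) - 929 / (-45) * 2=-61649867 / 1058445 - sqrt(3) / 4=-58.68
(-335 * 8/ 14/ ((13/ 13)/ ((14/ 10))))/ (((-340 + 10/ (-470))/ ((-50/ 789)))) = -629800/ 12609009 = -0.05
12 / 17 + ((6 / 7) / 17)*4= 108 / 119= 0.91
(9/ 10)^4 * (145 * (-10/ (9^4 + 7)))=-0.14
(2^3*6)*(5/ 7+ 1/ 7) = 288/ 7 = 41.14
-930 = -930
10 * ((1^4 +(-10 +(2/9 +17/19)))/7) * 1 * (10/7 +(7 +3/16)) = -1626025/16758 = -97.03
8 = 8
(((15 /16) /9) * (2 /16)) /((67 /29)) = 145 /25728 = 0.01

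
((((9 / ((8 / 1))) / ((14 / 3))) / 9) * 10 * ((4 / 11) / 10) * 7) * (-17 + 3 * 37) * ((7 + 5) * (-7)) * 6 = -35532 / 11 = -3230.18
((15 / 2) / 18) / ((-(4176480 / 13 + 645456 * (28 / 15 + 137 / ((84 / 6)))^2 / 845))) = -739375 / 754130817424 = -0.00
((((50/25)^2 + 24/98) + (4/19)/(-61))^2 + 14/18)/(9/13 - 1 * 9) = -7081980751963/3134911585932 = -2.26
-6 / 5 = -1.20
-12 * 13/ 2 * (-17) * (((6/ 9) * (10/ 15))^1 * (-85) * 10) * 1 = -500933.33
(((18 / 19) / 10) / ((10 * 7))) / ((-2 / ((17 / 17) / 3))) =-3 / 13300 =-0.00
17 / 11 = 1.55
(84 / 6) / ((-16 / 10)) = -35 / 4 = -8.75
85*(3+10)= 1105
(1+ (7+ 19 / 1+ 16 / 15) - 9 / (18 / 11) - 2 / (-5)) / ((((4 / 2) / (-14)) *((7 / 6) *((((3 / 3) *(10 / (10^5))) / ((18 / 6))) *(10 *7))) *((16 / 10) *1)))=-258375 / 7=-36910.71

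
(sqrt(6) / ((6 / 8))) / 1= 4 * sqrt(6) / 3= 3.27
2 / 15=0.13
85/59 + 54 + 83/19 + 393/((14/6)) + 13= 1892992/7847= 241.24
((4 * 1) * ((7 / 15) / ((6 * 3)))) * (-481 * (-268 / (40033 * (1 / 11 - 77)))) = -1417988 / 326583495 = -0.00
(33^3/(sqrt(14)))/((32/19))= 682803 * sqrt(14)/448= 5702.71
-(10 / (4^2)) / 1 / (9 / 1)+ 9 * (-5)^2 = 16195 / 72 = 224.93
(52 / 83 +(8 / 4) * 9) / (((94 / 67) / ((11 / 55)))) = 51791 / 19505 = 2.66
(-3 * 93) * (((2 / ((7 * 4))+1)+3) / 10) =-15903 / 140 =-113.59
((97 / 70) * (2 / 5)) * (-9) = -873 / 175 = -4.99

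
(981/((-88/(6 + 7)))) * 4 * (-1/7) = 12753/154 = 82.81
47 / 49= 0.96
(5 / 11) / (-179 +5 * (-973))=-5 / 55484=-0.00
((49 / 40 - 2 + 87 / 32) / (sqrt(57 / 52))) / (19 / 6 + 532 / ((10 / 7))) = 311 * sqrt(741) / 1712584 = 0.00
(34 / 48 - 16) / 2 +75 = 3233 / 48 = 67.35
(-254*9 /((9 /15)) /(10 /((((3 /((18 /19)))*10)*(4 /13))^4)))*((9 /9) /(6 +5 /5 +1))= -331015340000 /771147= -429250.64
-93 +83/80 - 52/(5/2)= -9021/80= -112.76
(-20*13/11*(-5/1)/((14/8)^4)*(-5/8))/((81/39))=-2704000/713097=-3.79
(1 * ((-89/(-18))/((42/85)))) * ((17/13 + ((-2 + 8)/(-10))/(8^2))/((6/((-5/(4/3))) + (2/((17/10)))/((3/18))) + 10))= 694595605/826495488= 0.84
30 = 30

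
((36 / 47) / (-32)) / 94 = -9 / 35344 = -0.00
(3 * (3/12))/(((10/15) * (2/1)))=9/16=0.56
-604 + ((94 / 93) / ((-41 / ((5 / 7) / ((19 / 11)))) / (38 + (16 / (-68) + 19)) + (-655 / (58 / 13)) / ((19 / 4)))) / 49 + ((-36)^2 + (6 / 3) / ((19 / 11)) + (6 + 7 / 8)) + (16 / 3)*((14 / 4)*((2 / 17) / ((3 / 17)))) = 471272256998758637 / 661456370504664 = 712.48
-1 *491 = -491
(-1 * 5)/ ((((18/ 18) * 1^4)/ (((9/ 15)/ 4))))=-3/ 4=-0.75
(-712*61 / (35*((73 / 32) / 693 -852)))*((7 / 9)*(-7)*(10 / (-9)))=1498230272 / 170044911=8.81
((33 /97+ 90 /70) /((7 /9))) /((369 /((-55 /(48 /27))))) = -34155 /194873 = -0.18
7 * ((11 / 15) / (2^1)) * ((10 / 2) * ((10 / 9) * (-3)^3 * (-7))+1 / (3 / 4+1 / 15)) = 18887 / 7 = 2698.14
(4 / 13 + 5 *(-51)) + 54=-2609 / 13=-200.69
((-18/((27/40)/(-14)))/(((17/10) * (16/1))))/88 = 175/1122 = 0.16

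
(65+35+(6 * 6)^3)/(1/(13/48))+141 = 153649/12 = 12804.08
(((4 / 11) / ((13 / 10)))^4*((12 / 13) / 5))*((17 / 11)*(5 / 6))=87040000 / 59797108943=0.00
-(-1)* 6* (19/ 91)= 114/ 91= 1.25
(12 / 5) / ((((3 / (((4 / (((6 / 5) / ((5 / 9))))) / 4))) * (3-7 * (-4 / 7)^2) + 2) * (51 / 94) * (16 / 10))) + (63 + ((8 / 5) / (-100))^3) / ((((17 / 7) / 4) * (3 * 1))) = 808951119907 / 23109375000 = 35.01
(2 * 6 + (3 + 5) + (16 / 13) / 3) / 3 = 796 / 117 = 6.80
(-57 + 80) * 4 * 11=1012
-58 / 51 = -1.14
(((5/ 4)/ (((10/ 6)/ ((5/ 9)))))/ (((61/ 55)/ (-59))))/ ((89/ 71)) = -1151975/ 65148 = -17.68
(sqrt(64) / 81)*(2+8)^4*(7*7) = 3920000 / 81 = 48395.06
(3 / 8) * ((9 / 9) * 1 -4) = -9 / 8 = -1.12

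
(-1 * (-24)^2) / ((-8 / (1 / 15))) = 24 / 5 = 4.80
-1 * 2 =-2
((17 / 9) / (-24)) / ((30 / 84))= -119 / 540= -0.22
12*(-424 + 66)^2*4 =6151872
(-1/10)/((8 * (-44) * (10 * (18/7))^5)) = 0.00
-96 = -96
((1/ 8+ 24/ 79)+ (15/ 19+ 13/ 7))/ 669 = 86169/ 18744488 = 0.00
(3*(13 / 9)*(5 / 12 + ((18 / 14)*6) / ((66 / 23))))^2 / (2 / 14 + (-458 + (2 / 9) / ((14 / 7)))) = -1391066209 / 3517313184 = -0.40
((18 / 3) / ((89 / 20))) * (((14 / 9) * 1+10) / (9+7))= 260 / 267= 0.97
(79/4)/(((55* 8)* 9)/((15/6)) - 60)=79/6096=0.01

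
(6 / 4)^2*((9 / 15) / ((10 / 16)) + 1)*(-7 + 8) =4.41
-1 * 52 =-52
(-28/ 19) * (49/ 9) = -1372/ 171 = -8.02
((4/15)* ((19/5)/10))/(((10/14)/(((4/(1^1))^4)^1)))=68096/1875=36.32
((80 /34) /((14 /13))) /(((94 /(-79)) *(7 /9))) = -92430 /39151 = -2.36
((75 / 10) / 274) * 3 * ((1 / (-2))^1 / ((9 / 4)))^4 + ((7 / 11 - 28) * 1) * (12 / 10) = -180369538 / 5493015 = -32.84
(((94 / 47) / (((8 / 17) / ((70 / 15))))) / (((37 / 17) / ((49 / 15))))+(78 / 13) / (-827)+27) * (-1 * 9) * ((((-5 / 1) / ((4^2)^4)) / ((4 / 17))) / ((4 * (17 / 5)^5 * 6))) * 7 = 3419360415625 / 32157633293058048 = 0.00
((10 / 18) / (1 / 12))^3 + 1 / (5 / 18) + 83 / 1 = 51691 / 135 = 382.90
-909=-909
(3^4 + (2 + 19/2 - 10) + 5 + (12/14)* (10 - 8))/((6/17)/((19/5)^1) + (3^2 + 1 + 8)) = 403427/81816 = 4.93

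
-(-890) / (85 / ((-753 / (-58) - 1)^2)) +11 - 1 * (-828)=66979591 / 28594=2342.44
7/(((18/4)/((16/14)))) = 16/9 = 1.78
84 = 84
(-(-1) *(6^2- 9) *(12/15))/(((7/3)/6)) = 1944/35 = 55.54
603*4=2412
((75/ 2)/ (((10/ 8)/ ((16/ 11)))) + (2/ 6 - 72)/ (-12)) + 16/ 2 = 57.61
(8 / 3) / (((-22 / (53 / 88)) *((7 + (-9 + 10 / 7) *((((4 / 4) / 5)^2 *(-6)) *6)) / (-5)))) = 46375 / 2274558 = 0.02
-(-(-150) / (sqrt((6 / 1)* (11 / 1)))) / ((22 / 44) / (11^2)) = -550* sqrt(66) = -4468.22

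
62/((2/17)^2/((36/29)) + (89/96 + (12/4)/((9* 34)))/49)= 252858816/123451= 2048.25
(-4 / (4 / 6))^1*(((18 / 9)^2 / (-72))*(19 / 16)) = 19 / 48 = 0.40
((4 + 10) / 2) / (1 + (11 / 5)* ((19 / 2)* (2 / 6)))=210 / 239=0.88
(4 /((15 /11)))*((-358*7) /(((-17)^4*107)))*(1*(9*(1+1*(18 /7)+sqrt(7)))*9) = -2126520 /8936747-2977128*sqrt(7) /44683735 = -0.41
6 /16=3 /8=0.38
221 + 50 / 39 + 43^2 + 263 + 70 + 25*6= 99617 / 39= 2554.28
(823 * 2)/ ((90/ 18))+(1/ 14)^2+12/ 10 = 323797/ 980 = 330.41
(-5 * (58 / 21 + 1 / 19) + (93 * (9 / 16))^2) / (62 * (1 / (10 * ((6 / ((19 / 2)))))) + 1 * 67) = 35.44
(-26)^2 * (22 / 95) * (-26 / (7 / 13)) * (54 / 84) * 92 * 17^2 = -601428855456 / 4655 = -129200613.42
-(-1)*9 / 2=9 / 2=4.50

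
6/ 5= 1.20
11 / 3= 3.67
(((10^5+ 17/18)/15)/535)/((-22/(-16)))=7200068/794475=9.06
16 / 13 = 1.23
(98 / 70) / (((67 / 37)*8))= 259 / 2680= 0.10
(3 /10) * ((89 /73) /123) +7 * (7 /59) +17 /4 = 17953537 /3531740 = 5.08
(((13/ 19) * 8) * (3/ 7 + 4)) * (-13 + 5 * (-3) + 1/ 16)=-180141/ 266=-677.22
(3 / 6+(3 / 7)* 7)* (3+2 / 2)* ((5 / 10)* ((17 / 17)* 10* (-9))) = -630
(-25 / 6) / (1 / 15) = -125 / 2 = -62.50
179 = 179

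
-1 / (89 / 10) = -10 / 89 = -0.11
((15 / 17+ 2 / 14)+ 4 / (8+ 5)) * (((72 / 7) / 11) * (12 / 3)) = 593856 / 119119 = 4.99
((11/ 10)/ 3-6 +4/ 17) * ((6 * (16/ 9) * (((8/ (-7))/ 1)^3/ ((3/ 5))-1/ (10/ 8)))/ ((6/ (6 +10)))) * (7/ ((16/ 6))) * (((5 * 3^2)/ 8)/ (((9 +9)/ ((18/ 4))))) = 23284874/ 12495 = 1863.54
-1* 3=-3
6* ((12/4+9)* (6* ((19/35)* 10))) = 16416/7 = 2345.14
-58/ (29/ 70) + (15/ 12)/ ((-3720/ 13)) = -416653/ 2976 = -140.00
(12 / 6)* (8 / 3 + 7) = 58 / 3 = 19.33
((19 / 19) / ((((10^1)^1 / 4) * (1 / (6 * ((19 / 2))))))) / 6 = 3.80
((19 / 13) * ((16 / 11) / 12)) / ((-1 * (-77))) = 76 / 33033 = 0.00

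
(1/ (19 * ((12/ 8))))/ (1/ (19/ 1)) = 0.67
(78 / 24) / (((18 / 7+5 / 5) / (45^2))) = 7371 / 4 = 1842.75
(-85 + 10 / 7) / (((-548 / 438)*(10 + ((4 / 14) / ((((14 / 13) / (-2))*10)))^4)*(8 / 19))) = 1252910010909375 / 78977836305712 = 15.86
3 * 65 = 195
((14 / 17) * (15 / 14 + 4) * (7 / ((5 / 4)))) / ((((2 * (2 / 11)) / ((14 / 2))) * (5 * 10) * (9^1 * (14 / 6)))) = 5467 / 12750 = 0.43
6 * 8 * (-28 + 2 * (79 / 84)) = -8776 / 7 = -1253.71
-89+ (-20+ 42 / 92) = -4993 / 46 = -108.54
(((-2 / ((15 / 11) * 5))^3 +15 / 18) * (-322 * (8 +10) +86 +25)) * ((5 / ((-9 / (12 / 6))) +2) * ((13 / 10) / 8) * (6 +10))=-13437485932 / 1265625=-10617.27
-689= -689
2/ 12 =0.17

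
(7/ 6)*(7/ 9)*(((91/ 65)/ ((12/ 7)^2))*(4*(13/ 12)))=218491/ 116640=1.87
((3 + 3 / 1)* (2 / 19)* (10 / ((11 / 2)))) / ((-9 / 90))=-11.48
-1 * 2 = -2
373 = 373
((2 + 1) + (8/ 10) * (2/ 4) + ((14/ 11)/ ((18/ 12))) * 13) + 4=3041/ 165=18.43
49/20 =2.45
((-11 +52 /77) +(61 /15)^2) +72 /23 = 3723166 /398475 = 9.34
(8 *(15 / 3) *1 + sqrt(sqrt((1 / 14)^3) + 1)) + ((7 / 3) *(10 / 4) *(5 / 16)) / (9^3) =sqrt(sqrt(14) + 196) / 14 + 2799535 / 69984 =41.01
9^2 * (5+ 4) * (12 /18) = 486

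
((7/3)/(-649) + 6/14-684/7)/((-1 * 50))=662978/340725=1.95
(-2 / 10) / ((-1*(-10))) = -1 / 50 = -0.02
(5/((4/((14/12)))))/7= 5/24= 0.21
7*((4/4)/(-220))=-7/220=-0.03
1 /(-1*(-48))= 1 /48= 0.02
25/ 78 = 0.32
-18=-18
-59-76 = -135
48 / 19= 2.53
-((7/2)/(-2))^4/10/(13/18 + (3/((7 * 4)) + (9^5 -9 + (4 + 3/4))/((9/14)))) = -151263/14813280640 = -0.00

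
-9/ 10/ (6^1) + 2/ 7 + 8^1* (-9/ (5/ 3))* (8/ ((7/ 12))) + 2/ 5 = -591.92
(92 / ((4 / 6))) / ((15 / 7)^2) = 30.05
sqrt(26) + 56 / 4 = sqrt(26) + 14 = 19.10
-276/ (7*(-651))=92/ 1519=0.06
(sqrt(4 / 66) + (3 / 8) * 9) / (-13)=-27 / 104 - sqrt(66) / 429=-0.28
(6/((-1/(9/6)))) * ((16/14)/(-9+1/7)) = 36/31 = 1.16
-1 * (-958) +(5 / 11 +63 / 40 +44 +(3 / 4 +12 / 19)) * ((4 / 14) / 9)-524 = 38228639 / 87780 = 435.51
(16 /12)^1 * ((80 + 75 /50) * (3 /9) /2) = 163 /9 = 18.11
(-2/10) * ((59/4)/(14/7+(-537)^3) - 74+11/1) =39023246111/3097083020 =12.60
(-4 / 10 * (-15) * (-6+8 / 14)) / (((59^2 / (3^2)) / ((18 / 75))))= -0.02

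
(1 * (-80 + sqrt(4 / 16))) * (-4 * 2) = 636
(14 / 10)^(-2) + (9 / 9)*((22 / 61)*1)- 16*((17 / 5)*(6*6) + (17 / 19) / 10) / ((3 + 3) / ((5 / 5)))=-277510133 / 851865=-325.77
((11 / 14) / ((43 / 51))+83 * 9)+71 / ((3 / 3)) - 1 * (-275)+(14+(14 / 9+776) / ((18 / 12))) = 26433917 / 16254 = 1626.30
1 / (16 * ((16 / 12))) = 3 / 64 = 0.05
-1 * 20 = -20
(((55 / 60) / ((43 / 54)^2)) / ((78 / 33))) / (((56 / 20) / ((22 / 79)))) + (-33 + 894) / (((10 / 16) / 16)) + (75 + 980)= 3070114633151 / 132924610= 23096.66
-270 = -270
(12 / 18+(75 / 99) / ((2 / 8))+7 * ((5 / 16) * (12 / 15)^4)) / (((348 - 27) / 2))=37892 / 1324125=0.03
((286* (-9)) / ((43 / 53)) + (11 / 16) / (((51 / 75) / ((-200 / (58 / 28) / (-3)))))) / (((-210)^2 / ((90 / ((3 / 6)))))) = -12.82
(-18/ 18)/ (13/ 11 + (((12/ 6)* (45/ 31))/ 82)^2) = -17769851/ 21023008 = -0.85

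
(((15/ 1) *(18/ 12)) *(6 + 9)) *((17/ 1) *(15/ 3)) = 57375/ 2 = 28687.50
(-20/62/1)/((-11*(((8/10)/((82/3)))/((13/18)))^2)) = 35511125/1988712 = 17.86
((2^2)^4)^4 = 4294967296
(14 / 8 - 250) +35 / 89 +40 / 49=-4309373 / 17444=-247.04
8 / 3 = 2.67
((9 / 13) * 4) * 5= 180 / 13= 13.85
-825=-825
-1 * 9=-9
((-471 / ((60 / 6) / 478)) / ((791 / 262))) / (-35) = 29493078 / 138425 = 213.06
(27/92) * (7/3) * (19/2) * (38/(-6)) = -7581/184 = -41.20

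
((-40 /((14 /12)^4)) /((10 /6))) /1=-31104 /2401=-12.95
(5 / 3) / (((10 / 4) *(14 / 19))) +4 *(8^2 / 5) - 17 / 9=15818 / 315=50.22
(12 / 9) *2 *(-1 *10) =-80 / 3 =-26.67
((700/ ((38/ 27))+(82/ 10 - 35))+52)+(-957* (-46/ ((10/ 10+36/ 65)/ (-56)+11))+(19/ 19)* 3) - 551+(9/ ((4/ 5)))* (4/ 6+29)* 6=15149473659/ 2529470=5989.19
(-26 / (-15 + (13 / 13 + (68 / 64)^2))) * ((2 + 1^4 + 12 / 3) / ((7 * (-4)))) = -1664 / 3295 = -0.51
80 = 80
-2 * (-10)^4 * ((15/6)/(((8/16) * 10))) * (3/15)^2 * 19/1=-7600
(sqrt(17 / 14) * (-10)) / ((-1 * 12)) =5 * sqrt(238) / 84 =0.92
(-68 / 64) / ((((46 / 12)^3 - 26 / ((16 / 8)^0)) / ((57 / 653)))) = -26163 / 8555606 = -0.00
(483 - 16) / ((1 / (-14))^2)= 91532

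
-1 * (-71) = 71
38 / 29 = 1.31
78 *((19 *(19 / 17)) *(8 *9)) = 2027376 / 17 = 119257.41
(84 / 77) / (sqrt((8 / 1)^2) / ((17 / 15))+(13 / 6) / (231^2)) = 5937624 / 38420141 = 0.15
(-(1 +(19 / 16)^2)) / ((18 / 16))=-617 / 288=-2.14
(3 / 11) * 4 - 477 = -5235 / 11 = -475.91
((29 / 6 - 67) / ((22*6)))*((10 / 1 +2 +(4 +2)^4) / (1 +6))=-40657 / 462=-88.00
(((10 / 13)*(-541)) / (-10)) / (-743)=-541 / 9659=-0.06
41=41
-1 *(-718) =718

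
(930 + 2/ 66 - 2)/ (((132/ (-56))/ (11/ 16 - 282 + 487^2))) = -270841589375/ 2904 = -93265010.12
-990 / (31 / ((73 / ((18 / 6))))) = -24090 / 31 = -777.10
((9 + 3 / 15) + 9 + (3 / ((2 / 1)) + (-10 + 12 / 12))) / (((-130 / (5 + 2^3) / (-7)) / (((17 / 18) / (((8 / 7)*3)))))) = 89131 / 43200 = 2.06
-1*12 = -12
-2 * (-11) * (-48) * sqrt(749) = -1056 * sqrt(749) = -28900.46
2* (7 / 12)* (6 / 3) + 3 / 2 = 3.83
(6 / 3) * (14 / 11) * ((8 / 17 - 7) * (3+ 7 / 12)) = -59.56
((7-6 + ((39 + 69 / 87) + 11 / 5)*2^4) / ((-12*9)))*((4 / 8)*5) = -10841 / 696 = -15.58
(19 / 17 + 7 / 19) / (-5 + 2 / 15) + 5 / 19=-0.04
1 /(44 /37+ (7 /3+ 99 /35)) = 3885 /24674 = 0.16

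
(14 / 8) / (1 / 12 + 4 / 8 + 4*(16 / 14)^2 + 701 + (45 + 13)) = 1029 / 449707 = 0.00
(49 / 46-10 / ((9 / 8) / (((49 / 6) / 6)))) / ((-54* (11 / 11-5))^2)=-41111 / 173840256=-0.00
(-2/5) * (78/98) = -78/245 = -0.32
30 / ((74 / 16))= 240 / 37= 6.49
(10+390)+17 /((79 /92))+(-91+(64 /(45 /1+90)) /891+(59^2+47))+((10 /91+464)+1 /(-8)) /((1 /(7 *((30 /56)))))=154869241126337 /27671323680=5596.74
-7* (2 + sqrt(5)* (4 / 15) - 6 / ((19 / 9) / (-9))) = -3668 / 19 - 28* sqrt(5) / 15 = -197.23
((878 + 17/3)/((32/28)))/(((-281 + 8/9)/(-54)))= 1503117/10084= 149.06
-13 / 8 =-1.62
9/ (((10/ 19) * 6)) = 57/ 20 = 2.85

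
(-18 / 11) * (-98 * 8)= 14112 / 11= 1282.91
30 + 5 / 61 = 1835 / 61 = 30.08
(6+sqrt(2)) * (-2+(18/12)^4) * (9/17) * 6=1323 * sqrt(2)/136+3969/68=72.13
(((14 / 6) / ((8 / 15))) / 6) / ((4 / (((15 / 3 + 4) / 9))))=35 / 192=0.18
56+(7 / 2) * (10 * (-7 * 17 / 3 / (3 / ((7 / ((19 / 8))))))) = -223664 / 171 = -1307.98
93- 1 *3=90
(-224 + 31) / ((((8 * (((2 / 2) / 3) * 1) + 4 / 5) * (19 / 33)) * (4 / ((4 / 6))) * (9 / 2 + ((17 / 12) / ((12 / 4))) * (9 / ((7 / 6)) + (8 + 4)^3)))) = -74305 / 3799848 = -0.02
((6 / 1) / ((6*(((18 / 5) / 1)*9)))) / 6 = 5 / 972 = 0.01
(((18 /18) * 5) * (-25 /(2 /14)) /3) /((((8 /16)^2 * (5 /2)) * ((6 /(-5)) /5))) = 17500 /9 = 1944.44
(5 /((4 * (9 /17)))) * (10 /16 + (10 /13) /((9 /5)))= 83725 /33696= 2.48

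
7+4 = 11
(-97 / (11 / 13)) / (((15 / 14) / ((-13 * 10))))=459004 / 33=13909.21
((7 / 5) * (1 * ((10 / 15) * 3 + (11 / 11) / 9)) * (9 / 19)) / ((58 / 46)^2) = 3703 / 4205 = 0.88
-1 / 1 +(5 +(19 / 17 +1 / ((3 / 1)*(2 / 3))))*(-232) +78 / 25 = -651599 / 425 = -1533.17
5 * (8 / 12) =10 / 3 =3.33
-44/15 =-2.93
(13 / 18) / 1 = 13 / 18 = 0.72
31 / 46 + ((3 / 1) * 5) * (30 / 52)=9.33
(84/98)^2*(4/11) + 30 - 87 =-30579/539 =-56.73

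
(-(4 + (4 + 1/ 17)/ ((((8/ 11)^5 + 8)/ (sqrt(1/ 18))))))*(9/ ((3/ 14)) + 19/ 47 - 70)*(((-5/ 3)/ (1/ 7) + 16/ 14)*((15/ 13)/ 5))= -88196/ 329 - 4804312381*sqrt(2)/ 869333808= -275.89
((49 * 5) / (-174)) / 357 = -35 / 8874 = -0.00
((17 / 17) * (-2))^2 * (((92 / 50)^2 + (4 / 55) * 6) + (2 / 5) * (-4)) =61104 / 6875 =8.89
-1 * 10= -10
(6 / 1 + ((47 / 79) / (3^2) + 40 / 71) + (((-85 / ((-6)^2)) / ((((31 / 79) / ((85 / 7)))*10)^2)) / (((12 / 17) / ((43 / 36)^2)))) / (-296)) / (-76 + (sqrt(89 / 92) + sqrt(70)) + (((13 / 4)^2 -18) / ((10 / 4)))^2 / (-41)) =28001052016473504754675 / (2735680560988032*(-114994503 + 32800*sqrt(2047) + 1508800*sqrt(70))) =-0.10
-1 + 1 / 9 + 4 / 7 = -20 / 63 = -0.32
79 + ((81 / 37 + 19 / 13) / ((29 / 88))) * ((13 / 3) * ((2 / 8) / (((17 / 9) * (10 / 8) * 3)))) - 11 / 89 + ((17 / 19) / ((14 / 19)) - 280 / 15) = 21518567279 / 340924290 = 63.12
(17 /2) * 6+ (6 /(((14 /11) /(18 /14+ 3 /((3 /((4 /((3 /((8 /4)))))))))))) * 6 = 7977 /49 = 162.80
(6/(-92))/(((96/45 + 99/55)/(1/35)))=-9/18998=-0.00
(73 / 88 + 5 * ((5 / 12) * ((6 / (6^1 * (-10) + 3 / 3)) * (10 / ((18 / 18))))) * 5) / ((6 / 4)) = -50693 / 7788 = -6.51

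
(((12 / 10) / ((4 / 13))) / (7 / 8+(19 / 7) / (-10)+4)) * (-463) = -392.24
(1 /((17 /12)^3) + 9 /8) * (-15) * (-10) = 221.51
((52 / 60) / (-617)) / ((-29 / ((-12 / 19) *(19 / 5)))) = -52 / 447325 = -0.00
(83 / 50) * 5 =83 / 10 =8.30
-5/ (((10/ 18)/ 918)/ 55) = -454410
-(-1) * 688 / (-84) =-8.19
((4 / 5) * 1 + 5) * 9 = 261 / 5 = 52.20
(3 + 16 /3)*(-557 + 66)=-12275 /3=-4091.67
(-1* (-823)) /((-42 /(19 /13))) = -15637 /546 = -28.64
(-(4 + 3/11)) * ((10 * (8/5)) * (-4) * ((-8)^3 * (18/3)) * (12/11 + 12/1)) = -1330642944/121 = -10997049.12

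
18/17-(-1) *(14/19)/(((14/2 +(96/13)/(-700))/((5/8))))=23106193/20544092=1.12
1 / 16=0.06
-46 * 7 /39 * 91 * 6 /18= -2254 /9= -250.44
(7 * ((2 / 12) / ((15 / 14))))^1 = 49 / 45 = 1.09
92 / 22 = 46 / 11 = 4.18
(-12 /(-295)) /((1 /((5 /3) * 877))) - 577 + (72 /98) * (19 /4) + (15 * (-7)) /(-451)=-669939271 /1303841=-513.82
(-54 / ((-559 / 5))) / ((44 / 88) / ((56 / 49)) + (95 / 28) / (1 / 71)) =30240 / 15109211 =0.00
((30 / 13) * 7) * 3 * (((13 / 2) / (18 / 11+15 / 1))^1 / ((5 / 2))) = 462 / 61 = 7.57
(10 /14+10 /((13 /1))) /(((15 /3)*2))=27 /182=0.15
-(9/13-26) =329/13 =25.31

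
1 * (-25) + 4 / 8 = -49 / 2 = -24.50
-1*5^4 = -625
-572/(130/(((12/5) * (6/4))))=-396/25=-15.84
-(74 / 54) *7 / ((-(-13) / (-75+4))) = 18389 / 351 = 52.39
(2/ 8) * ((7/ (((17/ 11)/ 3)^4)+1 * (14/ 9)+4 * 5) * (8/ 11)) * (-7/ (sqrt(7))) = -181832194 * sqrt(7)/ 8268579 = -58.18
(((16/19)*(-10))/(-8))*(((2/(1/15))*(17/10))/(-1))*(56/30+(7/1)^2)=-51884/19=-2730.74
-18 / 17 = -1.06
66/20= 3.30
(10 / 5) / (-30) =-1 / 15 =-0.07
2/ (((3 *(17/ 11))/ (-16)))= -352/ 51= -6.90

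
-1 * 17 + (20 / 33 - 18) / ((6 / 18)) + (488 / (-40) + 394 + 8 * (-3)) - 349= -3321 / 55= -60.38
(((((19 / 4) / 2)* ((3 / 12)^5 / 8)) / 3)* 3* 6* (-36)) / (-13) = 513 / 106496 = 0.00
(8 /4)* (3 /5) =6 /5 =1.20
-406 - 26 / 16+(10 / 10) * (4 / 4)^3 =-3253 / 8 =-406.62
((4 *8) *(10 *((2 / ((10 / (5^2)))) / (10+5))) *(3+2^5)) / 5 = 746.67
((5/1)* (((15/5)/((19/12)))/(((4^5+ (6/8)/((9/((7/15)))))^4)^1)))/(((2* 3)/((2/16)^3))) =61509375/21933574808044287881779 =0.00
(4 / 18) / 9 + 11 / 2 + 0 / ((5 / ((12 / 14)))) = 5.52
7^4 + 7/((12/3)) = 9611/4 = 2402.75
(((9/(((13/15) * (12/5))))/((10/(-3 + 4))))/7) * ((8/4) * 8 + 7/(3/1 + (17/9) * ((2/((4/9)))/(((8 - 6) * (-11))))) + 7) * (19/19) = 26577/16744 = 1.59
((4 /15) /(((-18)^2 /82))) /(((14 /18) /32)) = 2624 /945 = 2.78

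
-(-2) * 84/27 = 56/9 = 6.22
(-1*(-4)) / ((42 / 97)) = 194 / 21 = 9.24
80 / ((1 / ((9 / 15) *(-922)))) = -44256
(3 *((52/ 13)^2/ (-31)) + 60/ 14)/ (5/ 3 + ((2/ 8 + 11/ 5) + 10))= 3240/ 16709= 0.19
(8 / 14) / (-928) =-1 / 1624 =-0.00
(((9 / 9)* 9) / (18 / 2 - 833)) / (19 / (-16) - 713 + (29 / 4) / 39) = 702 / 45890311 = 0.00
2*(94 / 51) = 188 / 51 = 3.69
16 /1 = 16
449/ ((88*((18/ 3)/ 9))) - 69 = -10797/ 176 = -61.35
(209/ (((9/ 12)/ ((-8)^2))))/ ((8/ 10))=66880/ 3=22293.33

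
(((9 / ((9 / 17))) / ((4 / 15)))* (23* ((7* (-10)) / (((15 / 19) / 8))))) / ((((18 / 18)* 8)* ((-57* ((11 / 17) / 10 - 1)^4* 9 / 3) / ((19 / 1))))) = 108583564075000 / 5752160649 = 18877.00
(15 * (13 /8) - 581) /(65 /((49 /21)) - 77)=31171 /2752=11.33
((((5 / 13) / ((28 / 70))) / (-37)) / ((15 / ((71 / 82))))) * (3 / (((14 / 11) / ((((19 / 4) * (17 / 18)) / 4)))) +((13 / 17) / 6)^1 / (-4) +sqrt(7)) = -355 * sqrt(7) / 236652 - 7061305 / 1802341632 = -0.01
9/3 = 3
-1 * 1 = -1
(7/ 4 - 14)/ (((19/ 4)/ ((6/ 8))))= -147/ 76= -1.93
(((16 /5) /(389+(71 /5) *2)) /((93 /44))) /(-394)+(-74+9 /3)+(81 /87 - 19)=-98763409649 /1108841883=-89.07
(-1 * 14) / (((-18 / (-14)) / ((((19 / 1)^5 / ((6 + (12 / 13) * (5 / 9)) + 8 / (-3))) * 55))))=-17350025693 / 45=-385556126.51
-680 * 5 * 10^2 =-340000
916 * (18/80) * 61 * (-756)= -47522538/5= -9504507.60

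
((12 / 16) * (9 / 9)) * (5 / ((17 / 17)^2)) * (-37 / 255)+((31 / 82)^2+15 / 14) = 268145 / 400078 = 0.67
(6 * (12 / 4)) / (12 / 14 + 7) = 126 / 55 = 2.29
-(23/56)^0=-1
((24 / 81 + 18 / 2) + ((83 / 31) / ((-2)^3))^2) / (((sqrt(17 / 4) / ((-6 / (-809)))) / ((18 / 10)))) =0.06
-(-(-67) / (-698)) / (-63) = -67 / 43974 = -0.00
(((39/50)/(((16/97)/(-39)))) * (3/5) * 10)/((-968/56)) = 3098277/48400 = 64.01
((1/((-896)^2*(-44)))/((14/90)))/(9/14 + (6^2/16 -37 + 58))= -15/1969307648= -0.00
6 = 6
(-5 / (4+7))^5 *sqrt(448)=-25000 *sqrt(7) / 161051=-0.41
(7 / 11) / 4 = 7 / 44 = 0.16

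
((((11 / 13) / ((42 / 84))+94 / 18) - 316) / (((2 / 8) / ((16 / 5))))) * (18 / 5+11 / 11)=-53231936 / 2925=-18198.95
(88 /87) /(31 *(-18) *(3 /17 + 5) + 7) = -1496 /4261695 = -0.00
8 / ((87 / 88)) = 704 / 87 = 8.09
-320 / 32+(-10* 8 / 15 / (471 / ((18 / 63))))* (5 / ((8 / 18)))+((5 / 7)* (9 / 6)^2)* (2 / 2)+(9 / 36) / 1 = -8.18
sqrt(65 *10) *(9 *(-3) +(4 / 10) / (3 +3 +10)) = -1079 *sqrt(26) / 8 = -687.73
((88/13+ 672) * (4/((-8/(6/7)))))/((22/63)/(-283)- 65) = 67424184/15065791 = 4.48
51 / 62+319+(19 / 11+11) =226799 / 682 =332.55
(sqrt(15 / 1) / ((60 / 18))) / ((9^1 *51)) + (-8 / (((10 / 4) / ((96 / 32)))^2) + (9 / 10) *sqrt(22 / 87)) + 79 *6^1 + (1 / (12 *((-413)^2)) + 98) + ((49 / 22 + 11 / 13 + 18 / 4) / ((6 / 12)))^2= sqrt(15) / 1530 + 3 *sqrt(1914) / 290 + 826550672957689 / 1046389644300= 790.36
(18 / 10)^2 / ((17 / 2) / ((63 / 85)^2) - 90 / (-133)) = 12216582 / 60893375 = 0.20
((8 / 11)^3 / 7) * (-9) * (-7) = 4608 / 1331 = 3.46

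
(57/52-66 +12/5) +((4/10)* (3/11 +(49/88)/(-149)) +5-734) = -168622799/213070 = -791.40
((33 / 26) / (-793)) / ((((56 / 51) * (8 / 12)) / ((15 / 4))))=-75735 / 9236864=-0.01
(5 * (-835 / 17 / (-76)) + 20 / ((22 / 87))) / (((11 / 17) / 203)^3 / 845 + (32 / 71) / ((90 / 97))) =1527272012941898584725 / 9011966670630807092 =169.47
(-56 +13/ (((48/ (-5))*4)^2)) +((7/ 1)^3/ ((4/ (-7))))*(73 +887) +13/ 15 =-576295.12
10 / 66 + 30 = 995 / 33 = 30.15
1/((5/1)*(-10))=-1/50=-0.02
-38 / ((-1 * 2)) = 19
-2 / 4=-1 / 2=-0.50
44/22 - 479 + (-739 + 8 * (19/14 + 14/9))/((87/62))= -5409955/5481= -987.04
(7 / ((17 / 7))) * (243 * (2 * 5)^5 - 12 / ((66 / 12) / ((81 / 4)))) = 13097676186 / 187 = 70041049.12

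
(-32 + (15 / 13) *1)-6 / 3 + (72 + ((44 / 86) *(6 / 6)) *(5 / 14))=153924 / 3913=39.34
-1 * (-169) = 169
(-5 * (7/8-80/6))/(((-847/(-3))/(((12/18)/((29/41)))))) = 61295/294756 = 0.21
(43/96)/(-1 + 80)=43/7584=0.01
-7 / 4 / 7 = -0.25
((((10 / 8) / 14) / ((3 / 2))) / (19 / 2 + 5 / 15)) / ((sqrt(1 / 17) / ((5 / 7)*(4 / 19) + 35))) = 23375*sqrt(17) / 109858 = 0.88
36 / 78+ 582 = 7572 / 13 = 582.46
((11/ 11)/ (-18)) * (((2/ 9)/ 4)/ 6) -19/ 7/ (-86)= 18167/ 585144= 0.03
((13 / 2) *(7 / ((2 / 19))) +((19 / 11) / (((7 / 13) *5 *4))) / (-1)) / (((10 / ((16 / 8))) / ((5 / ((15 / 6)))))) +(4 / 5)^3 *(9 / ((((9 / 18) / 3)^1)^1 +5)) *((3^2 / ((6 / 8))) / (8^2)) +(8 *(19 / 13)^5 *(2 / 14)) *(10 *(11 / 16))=24970971652888 / 110784548875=225.40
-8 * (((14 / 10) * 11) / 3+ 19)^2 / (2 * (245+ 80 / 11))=-5765936 / 624375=-9.23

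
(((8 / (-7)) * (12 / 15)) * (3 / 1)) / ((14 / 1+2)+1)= -0.16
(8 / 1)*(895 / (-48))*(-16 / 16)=895 / 6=149.17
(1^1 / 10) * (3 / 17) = 3 / 170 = 0.02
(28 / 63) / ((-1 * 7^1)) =-4 / 63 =-0.06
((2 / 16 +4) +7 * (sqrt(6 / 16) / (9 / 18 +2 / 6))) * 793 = 26169 / 8 +16653 * sqrt(6) / 10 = 7350.26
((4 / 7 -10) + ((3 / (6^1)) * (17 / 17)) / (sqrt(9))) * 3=-389 / 14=-27.79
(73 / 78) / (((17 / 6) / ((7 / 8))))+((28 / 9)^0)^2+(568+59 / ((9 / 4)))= 9475775 / 15912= 595.51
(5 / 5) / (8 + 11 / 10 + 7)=10 / 161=0.06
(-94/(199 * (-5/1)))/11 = 94/10945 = 0.01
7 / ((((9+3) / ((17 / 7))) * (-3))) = -17 / 36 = -0.47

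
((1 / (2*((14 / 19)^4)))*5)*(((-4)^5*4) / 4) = -20851360 / 2401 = -8684.45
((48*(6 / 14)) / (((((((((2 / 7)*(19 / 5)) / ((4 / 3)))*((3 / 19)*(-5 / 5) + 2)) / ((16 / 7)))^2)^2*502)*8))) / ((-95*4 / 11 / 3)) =-2883584 / 1202288745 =-0.00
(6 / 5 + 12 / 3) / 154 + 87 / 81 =11516 / 10395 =1.11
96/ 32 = 3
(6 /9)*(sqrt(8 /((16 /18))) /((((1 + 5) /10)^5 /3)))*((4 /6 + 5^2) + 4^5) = 19681250 /243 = 80992.80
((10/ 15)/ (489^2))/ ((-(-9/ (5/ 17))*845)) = 2/ 18548855091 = 0.00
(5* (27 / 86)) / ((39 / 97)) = 4365 / 1118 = 3.90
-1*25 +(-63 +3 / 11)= -965 / 11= -87.73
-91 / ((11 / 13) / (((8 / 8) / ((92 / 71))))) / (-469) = 11999 / 67804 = 0.18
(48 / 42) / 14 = 4 / 49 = 0.08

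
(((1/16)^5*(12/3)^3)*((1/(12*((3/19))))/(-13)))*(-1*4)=0.00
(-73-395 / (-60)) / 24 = -797 / 288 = -2.77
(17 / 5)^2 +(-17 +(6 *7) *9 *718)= 6784964 / 25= 271398.56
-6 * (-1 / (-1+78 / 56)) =168 / 11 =15.27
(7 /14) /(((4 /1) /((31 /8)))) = 31 /64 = 0.48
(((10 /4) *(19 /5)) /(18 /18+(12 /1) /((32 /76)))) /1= 19 /59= 0.32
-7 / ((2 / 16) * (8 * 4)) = -7 / 4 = -1.75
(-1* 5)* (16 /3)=-80 /3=-26.67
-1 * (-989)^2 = -978121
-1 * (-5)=5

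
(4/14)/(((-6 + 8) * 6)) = 0.02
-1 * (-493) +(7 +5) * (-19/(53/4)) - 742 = -14109/53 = -266.21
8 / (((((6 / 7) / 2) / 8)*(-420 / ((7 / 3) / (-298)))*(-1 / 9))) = -56 / 2235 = -0.03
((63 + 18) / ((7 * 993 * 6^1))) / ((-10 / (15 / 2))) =-27 / 18536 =-0.00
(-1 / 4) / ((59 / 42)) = -0.18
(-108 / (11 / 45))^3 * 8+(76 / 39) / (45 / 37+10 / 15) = -11938290606092 / 17303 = -689954956.14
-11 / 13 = -0.85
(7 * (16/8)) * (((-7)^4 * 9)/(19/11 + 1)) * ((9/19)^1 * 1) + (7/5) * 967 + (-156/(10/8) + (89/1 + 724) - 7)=5185004/95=54578.99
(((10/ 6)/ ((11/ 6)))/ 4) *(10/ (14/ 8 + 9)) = 100/ 473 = 0.21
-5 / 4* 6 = -15 / 2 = -7.50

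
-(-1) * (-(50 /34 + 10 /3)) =-245 /51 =-4.80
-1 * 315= -315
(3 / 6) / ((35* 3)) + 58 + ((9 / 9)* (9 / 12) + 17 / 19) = 476003 / 7980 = 59.65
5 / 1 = 5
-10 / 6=-1.67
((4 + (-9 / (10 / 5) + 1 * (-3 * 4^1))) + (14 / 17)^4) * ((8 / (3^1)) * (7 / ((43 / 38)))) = -2139909352 / 10774209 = -198.61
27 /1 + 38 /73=2009 /73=27.52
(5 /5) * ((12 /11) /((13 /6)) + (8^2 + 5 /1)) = 9939 /143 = 69.50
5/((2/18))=45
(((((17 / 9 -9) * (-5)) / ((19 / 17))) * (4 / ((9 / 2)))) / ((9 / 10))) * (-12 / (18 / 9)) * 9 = -870400 / 513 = -1696.69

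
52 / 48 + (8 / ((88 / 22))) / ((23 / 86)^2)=29.05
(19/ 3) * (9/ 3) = 19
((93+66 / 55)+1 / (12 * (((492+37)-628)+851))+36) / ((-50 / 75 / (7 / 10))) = -41122403 / 300800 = -136.71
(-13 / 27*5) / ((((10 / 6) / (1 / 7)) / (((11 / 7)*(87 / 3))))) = -4147 / 441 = -9.40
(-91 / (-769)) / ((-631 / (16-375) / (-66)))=-2156154 / 485239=-4.44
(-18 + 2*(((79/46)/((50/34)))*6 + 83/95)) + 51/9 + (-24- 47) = -2214674/32775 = -67.57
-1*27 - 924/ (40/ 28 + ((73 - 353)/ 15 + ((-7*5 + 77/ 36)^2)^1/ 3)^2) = -332873797982013/ 12325037932423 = -27.01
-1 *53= -53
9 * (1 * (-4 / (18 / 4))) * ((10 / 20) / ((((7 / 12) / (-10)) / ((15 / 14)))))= 3600 / 49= 73.47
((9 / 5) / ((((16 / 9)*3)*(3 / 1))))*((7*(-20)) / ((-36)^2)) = -7 / 576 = -0.01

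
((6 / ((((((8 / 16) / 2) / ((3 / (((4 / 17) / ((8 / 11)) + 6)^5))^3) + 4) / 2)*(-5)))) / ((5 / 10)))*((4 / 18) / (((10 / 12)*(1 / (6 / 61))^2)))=-11669708025909911280087465984 / 9019377774104891656816683087934908717575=-0.00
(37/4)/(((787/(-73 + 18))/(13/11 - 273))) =276575/1574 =175.71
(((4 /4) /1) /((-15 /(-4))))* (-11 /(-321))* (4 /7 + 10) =3256 /33705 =0.10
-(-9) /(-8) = -9 /8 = -1.12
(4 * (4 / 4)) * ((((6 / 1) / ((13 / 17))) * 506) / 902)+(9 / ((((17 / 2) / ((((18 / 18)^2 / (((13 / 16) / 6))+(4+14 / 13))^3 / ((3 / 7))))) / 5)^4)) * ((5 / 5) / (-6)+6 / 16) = 7445132726928012500817047511175368 / 79781054068104159641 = 93319558307321.47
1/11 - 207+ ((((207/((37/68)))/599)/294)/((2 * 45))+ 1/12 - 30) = -169745180831/716751420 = -236.83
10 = 10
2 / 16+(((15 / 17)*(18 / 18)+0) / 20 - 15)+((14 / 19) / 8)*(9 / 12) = -76289 / 5168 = -14.76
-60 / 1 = -60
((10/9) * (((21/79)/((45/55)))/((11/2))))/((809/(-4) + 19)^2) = 2240/1146037437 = 0.00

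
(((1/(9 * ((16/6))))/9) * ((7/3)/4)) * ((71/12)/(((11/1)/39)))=6461/114048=0.06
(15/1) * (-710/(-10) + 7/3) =1100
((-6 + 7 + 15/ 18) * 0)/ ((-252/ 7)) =0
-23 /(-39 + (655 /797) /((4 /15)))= 73324 /114507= 0.64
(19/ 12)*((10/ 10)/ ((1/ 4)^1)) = 19/ 3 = 6.33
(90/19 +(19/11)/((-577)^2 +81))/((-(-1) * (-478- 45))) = -329680261/36400324070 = -0.01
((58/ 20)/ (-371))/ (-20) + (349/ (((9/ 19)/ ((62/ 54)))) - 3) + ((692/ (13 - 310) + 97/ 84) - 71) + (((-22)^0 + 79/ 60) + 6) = 154518470657/ 198336600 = 779.07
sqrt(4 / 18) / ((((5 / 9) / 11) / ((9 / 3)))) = 99 * sqrt(2) / 5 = 28.00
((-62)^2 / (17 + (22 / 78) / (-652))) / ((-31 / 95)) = -59908368 / 86453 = -692.96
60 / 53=1.13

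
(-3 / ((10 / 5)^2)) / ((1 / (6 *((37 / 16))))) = -333 / 32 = -10.41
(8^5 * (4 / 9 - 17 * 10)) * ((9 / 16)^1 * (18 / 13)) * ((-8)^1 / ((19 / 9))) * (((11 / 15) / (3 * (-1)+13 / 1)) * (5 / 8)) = 928198656 / 1235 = 751577.86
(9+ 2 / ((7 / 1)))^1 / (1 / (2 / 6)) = 65 / 21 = 3.10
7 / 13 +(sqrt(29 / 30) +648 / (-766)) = -1531 / 4979 +sqrt(870) / 30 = 0.68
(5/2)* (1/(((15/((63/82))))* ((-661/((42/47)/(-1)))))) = 441/2547494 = 0.00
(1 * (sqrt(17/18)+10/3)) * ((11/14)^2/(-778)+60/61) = 9141899 * sqrt(34)/55810608+45709495/13952652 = 4.23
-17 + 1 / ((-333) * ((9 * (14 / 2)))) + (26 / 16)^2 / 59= -1343142293 / 79216704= -16.96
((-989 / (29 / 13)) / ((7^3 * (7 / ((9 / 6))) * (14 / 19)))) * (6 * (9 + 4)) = -29.32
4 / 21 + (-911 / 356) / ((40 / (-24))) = 64513 / 37380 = 1.73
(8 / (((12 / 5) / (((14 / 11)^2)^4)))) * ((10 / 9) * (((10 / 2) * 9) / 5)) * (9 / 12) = 36894726400 / 214358881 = 172.12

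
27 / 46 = 0.59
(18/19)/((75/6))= 0.08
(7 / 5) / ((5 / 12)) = 84 / 25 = 3.36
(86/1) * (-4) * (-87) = 29928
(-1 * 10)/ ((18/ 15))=-25/ 3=-8.33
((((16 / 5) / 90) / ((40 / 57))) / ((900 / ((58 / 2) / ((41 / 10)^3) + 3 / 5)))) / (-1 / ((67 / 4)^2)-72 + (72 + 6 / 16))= 60004436066 / 387845389265625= 0.00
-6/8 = -3/4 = -0.75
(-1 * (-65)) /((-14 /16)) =-520 /7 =-74.29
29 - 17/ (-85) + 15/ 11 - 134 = -5689/ 55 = -103.44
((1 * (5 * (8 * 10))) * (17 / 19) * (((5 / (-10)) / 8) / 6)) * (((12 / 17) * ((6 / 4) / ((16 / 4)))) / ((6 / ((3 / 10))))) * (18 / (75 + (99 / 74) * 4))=-1665 / 150632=-0.01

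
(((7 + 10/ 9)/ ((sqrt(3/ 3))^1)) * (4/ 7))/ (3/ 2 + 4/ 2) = 584/ 441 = 1.32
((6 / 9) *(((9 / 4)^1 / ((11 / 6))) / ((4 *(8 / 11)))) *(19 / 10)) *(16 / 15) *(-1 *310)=-1767 / 10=-176.70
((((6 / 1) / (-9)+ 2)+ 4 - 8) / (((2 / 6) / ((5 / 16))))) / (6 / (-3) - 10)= 5 / 24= 0.21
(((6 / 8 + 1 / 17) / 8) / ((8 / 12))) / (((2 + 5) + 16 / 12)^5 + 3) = 40095 / 10625793152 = 0.00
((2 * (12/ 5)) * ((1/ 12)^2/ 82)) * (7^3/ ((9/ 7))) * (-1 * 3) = -2401/ 7380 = -0.33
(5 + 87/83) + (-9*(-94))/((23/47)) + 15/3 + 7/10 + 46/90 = 299128411/171810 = 1741.04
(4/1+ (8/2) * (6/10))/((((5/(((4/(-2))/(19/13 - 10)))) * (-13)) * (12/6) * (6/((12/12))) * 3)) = -16/24975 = -0.00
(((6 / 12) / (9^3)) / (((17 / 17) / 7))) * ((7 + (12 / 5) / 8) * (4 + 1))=0.18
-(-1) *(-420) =-420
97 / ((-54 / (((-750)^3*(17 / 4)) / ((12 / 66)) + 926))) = 956548738303 / 54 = 17713865524.13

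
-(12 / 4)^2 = -9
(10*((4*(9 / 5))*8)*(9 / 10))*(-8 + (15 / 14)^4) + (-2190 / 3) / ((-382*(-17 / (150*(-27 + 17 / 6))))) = -119145256217 / 38980235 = -3056.56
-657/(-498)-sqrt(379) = -18.15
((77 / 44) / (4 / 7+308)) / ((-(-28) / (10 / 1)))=7 / 3456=0.00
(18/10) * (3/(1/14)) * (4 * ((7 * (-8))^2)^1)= 4741632/5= 948326.40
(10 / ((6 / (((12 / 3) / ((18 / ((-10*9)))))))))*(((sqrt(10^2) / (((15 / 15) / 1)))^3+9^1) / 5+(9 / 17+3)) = -349060 / 51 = -6844.31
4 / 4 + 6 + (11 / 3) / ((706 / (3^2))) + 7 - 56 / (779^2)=14.05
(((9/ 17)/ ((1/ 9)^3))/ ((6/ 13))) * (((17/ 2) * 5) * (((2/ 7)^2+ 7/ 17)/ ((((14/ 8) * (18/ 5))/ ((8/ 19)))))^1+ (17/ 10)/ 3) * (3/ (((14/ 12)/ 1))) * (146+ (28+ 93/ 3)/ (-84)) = 26704383920019/ 43429288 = 614893.43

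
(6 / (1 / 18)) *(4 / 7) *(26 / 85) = 11232 / 595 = 18.88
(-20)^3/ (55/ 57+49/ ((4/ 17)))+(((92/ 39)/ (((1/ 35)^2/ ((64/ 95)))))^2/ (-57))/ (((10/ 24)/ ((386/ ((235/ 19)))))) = -6130640881597473536/ 1231010500707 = -4980169.44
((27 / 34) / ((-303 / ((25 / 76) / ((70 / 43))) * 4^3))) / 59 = -1935 / 13796658176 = -0.00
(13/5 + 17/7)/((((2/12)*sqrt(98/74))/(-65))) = -13728*sqrt(37)/49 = -1704.17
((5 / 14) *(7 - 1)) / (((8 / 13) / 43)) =149.73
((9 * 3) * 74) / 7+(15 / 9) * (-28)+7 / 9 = 15091 / 63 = 239.54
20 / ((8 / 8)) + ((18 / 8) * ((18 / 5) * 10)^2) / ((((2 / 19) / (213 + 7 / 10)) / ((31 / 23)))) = 917589497 / 115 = 7979039.10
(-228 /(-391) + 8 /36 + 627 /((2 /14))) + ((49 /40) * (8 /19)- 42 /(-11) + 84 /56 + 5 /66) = 4395.72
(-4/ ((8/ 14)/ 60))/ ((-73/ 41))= 17220/ 73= 235.89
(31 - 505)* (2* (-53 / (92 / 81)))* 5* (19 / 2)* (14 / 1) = 676598265 / 23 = 29417315.87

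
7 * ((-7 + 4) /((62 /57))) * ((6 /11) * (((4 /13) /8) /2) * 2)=-3591 /8866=-0.41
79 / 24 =3.29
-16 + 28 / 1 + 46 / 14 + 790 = 5637 / 7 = 805.29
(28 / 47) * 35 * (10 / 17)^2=7.21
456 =456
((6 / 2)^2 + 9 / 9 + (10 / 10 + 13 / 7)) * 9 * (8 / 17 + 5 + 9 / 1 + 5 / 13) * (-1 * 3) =-1139670 / 221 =-5156.88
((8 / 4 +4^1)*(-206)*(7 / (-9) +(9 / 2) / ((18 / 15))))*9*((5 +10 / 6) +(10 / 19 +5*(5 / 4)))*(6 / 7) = -380970.28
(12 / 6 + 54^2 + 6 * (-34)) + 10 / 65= 35284 / 13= 2714.15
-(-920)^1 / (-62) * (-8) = 3680 / 31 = 118.71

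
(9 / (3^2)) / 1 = 1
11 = 11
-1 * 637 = -637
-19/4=-4.75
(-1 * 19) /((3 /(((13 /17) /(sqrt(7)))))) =-247 * sqrt(7) /357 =-1.83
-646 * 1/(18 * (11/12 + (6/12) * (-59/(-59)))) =-76/3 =-25.33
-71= -71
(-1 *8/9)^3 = -512/729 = -0.70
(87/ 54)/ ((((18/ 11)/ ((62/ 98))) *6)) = 9889/ 95256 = 0.10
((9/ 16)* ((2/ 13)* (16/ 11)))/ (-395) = -0.00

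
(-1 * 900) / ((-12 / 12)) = 900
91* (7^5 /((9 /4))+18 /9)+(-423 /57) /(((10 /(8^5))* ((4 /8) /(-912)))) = 2026561346 /45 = 45034696.58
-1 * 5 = -5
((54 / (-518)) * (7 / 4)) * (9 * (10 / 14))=-1215 / 1036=-1.17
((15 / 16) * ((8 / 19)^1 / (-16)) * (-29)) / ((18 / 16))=145 / 228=0.64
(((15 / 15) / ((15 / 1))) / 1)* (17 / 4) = 17 / 60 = 0.28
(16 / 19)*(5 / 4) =20 / 19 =1.05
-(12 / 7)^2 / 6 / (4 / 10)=-60 / 49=-1.22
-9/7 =-1.29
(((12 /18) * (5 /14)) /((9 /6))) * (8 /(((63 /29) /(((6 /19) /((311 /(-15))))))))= -23200 /2605869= -0.01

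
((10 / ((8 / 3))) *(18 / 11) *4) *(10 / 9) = 300 / 11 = 27.27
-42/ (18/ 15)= -35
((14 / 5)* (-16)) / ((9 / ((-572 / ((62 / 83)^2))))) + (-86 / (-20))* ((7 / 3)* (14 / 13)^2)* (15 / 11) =411498285842 / 80392455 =5118.62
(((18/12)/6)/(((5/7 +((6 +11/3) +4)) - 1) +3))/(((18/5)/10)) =175/4128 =0.04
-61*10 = -610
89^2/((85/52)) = 411892/85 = 4845.79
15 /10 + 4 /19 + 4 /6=271 /114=2.38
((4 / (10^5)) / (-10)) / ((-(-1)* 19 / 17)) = -17 / 4750000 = -0.00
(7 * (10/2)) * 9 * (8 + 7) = 4725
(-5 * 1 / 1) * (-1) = 5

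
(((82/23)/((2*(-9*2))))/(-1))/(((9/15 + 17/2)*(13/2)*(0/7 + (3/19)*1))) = 7790/734643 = 0.01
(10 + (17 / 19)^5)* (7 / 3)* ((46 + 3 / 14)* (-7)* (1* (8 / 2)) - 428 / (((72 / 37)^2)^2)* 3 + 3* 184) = -12640158758748521 / 616132666368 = -20515.32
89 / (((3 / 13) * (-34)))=-1157 / 102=-11.34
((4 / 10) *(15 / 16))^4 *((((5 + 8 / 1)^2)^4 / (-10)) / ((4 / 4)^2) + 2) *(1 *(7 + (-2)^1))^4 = -8259273347625 / 8192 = -1008212078.57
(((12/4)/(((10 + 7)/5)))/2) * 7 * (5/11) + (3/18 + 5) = 6.57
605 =605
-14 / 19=-0.74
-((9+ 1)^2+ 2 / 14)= -701 / 7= -100.14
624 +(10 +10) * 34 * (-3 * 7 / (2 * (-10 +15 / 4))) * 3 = 4051.20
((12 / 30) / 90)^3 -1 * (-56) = 637875001 / 11390625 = 56.00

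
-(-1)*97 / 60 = 97 / 60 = 1.62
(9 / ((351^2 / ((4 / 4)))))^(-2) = 187388721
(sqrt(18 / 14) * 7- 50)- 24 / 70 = -42.41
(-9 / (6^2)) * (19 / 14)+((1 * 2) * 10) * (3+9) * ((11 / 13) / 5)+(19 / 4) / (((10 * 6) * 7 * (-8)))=7036793 / 174720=40.27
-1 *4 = -4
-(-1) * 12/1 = 12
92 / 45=2.04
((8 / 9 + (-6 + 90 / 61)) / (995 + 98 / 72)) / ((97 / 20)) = -159680 / 212236873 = -0.00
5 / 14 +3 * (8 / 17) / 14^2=607 / 1666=0.36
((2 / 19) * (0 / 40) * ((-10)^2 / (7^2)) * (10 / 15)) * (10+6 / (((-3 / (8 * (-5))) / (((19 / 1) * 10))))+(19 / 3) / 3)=0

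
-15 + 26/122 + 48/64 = -14.04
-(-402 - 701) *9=9927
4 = 4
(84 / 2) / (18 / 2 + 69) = 0.54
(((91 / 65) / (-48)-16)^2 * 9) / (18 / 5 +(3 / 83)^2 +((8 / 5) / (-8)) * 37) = -101953128601 / 167482880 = -608.74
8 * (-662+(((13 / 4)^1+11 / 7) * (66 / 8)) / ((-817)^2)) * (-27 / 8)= 1336238098947 / 74758768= 17874.00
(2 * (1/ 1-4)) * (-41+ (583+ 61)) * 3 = -10854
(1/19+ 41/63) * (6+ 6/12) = 5473/1197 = 4.57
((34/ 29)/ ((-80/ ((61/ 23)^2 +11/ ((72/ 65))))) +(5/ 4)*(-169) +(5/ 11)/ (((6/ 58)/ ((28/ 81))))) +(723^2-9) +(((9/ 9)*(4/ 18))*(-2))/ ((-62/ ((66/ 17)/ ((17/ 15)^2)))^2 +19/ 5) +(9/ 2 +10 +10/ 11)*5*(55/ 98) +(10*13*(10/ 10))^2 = 539453.26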